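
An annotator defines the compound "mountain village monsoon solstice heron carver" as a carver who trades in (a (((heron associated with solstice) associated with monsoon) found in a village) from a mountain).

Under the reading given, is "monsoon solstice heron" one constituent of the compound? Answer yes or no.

yes

The paraphrase groups the words so that "monsoon solstice heron" is one unit: it corresponds to a single parenthesized sub-phrase.
The full structure is [[mountain [village [monsoon [solstice heron]]]] carver], in which [monsoon solstice heron] is a constituent.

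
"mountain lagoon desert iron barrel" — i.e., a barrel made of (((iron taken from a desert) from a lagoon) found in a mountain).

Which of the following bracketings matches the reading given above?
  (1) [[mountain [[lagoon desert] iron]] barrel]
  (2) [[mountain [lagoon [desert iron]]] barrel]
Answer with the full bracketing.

The paraphrase's head is the "barrel" part ("barrel"); its modifier is "mountain lagoon desert iron".
That top-level split, carried through the inner groups, gives [[mountain [lagoon [desert iron]]] barrel].

[[mountain [lagoon [desert iron]]] barrel]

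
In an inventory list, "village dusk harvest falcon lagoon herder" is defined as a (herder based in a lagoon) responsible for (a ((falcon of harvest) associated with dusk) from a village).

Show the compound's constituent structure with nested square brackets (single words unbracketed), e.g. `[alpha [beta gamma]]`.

Whole compound: head "herder" (specifically "lagoon herder"), modifier "village dusk harvest falcon".
Inside "village dusk harvest falcon": head "falcon" (specifically "dusk harvest falcon"), modifier "village".
Inside "dusk harvest falcon": head "falcon" (specifically "harvest falcon"), modifier "dusk".
Inside "harvest falcon": head "falcon", modifier "harvest".
Inside "lagoon herder": head "herder", modifier "lagoon".
So the structure is [[village [dusk [harvest falcon]]] [lagoon herder]].

[[village [dusk [harvest falcon]]] [lagoon herder]]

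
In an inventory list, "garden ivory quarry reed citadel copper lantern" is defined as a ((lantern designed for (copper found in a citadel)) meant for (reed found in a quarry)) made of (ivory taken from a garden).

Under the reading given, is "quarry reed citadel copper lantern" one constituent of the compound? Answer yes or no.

yes

The paraphrase groups the words so that "quarry reed citadel copper lantern" is one unit: it corresponds to a single parenthesized sub-phrase.
The full structure is [[garden ivory] [[quarry reed] [[citadel copper] lantern]]], in which [quarry reed citadel copper lantern] is a constituent.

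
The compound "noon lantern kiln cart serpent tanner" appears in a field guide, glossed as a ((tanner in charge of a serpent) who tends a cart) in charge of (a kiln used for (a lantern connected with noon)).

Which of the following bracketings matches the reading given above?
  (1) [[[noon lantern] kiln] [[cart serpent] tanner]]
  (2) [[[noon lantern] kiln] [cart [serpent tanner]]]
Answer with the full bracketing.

[[[noon lantern] kiln] [cart [serpent tanner]]]

The paraphrase's head is the "tanner" part ("cart serpent tanner"); its modifier is "noon lantern kiln".
That top-level split, carried through the inner groups, gives [[[noon lantern] kiln] [cart [serpent tanner]]].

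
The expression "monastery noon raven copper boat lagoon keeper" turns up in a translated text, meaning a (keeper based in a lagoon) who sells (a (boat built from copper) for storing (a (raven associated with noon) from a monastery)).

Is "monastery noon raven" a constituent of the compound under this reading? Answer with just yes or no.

The paraphrase groups the words so that "monastery noon raven" is one unit: it corresponds to a single parenthesized sub-phrase.
The full structure is [[[monastery [noon raven]] [copper boat]] [lagoon keeper]], in which [monastery noon raven] is a constituent.

yes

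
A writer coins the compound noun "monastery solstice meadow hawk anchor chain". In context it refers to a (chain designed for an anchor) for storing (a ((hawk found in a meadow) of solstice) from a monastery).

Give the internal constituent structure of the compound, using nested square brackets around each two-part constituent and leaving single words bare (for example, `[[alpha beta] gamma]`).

At the top level: head "chain" (specifically "anchor chain"); modifier "monastery solstice meadow hawk".
Inside "monastery solstice meadow hawk": head "hawk" (specifically "solstice meadow hawk"), modifier "monastery".
Inside "solstice meadow hawk": head "hawk" (specifically "meadow hawk"), modifier "solstice".
Inside "meadow hawk": head "hawk", modifier "meadow".
Inside "anchor chain": head "chain", modifier "anchor".
So the structure is [[monastery [solstice [meadow hawk]]] [anchor chain]].

[[monastery [solstice [meadow hawk]]] [anchor chain]]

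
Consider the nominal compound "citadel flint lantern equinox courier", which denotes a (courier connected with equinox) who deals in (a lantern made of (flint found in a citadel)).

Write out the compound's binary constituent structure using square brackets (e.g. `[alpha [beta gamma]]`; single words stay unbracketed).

Whole compound: head "courier" (specifically "equinox courier"), modifier "citadel flint lantern".
Within "citadel flint lantern", the head is "lantern" and the modifier is "citadel flint".
Within "citadel flint", the head is "flint" and the modifier is "citadel".
Within "equinox courier", the head is "courier" and the modifier is "equinox".
Assembled: [[[citadel flint] lantern] [equinox courier]].

[[[citadel flint] lantern] [equinox courier]]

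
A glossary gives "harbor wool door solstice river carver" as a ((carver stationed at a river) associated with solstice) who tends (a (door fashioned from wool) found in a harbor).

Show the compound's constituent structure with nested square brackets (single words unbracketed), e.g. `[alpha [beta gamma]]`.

[[harbor [wool door]] [solstice [river carver]]]

The outermost head in the paraphrase is "carver" (specifically "solstice river carver"), modified by "harbor wool door".
"harbor wool door" → head "door" (specifically "wool door"), modifier "harbor".
"wool door" → head "door", modifier "wool".
"solstice river carver" → head "carver" (specifically "river carver"), modifier "solstice".
"river carver" → head "carver", modifier "river".
Assembled: [[harbor [wool door]] [solstice [river carver]]].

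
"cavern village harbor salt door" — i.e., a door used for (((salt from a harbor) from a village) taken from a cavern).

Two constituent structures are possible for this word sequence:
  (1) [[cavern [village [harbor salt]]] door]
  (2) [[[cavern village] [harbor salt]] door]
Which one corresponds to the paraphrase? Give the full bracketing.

[[cavern [village [harbor salt]]] door]

The paraphrase's head is the "door" part ("door"); its modifier is "cavern village harbor salt".
That top-level split, carried through the inner groups, gives [[cavern [village [harbor salt]]] door].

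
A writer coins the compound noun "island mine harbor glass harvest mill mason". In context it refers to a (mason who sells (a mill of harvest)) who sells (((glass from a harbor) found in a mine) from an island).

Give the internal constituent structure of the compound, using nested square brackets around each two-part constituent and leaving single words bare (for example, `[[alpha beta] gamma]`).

[[island [mine [harbor glass]]] [[harvest mill] mason]]

Overall it is a kind of mason (specifically "harvest mill mason"); the modifier is "island mine harbor glass".
Within "island mine harbor glass", the head is "glass" (specifically "mine harbor glass") and the modifier is "island".
Within "mine harbor glass", the head is "glass" (specifically "harbor glass") and the modifier is "mine".
Within "harbor glass", the head is "glass" and the modifier is "harbor".
Within "harvest mill mason", the head is "mason" and the modifier is "harvest mill".
Within "harvest mill", the head is "mill" and the modifier is "harvest".
So the structure is [[island [mine [harbor glass]]] [[harvest mill] mason]].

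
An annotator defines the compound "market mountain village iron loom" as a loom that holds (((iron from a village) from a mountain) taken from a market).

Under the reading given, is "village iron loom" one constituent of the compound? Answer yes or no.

The top-level split is [market mountain village iron] [loom]; the full structure is [[market [mountain [village iron]]] loom].
"village iron loom" straddles a constituent boundary, so it is not a single unit.

no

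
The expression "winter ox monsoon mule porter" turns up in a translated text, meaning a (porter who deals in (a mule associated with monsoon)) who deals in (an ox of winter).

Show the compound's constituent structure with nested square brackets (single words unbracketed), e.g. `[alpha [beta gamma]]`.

[[winter ox] [[monsoon mule] porter]]

At the top level: head "porter" (specifically "monsoon mule porter"); modifier "winter ox".
"winter ox" → head "ox", modifier "winter".
"monsoon mule porter" → head "porter", modifier "monsoon mule".
"monsoon mule" → head "mule", modifier "monsoon".
So the structure is [[winter ox] [[monsoon mule] porter]].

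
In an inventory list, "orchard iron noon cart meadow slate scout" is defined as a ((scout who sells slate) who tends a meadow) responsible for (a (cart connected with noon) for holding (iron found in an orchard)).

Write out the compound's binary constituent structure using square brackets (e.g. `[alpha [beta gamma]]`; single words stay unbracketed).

[[[orchard iron] [noon cart]] [meadow [slate scout]]]

The outermost head in the paraphrase is "scout" (specifically "meadow slate scout"), modified by "orchard iron noon cart".
"orchard iron noon cart" → head "cart" (specifically "noon cart"), modifier "orchard iron".
"orchard iron" → head "iron", modifier "orchard".
"noon cart" → head "cart", modifier "noon".
"meadow slate scout" → head "scout" (specifically "slate scout"), modifier "meadow".
"slate scout" → head "scout", modifier "slate".
So the structure is [[[orchard iron] [noon cart]] [meadow [slate scout]]].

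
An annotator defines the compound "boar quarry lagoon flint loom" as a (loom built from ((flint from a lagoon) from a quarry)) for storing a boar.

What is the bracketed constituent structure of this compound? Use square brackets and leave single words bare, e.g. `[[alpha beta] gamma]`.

[boar [[quarry [lagoon flint]] loom]]

Whole compound: head "loom" (specifically "quarry lagoon flint loom"), modifier "boar".
"quarry lagoon flint loom" → head "loom", modifier "quarry lagoon flint".
"quarry lagoon flint" → head "flint" (specifically "lagoon flint"), modifier "quarry".
"lagoon flint" → head "flint", modifier "lagoon".
Putting it together: [boar [[quarry [lagoon flint]] loom]].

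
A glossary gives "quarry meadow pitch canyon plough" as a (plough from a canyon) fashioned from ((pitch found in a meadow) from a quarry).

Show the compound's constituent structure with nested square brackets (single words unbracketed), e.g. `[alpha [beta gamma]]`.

[[quarry [meadow pitch]] [canyon plough]]

Overall it is a kind of plough (specifically "canyon plough"); the modifier is "quarry meadow pitch".
Within "quarry meadow pitch", the head is "pitch" (specifically "meadow pitch") and the modifier is "quarry".
Within "meadow pitch", the head is "pitch" and the modifier is "meadow".
Within "canyon plough", the head is "plough" and the modifier is "canyon".
Assembled: [[quarry [meadow pitch]] [canyon plough]].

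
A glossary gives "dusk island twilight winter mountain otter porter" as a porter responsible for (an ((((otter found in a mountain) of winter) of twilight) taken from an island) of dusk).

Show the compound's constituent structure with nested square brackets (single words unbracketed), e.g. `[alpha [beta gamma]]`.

[[dusk [island [twilight [winter [mountain otter]]]]] porter]

At the top level: head "porter"; modifier "dusk island twilight winter mountain otter".
Inside "dusk island twilight winter mountain otter": head "otter" (specifically "island twilight winter mountain otter"), modifier "dusk".
Inside "island twilight winter mountain otter": head "otter" (specifically "twilight winter mountain otter"), modifier "island".
Inside "twilight winter mountain otter": head "otter" (specifically "winter mountain otter"), modifier "twilight".
Inside "winter mountain otter": head "otter" (specifically "mountain otter"), modifier "winter".
Inside "mountain otter": head "otter", modifier "mountain".
Putting it together: [[dusk [island [twilight [winter [mountain otter]]]]] porter].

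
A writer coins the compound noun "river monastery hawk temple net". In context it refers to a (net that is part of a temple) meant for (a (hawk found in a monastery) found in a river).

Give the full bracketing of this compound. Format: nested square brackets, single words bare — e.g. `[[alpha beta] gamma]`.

The outermost head in the paraphrase is "net" (specifically "temple net"), modified by "river monastery hawk".
Within "river monastery hawk", the head is "hawk" (specifically "monastery hawk") and the modifier is "river".
Within "monastery hawk", the head is "hawk" and the modifier is "monastery".
Within "temple net", the head is "net" and the modifier is "temple".
Putting it together: [[river [monastery hawk]] [temple net]].

[[river [monastery hawk]] [temple net]]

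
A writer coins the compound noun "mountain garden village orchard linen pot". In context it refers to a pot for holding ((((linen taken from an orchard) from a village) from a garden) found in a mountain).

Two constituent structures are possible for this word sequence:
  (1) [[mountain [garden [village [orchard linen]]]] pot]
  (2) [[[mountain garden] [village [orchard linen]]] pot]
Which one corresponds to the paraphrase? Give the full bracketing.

The paraphrase's head is the "pot" part ("pot"); its modifier is "mountain garden village orchard linen".
That top-level split, carried through the inner groups, gives [[mountain [garden [village [orchard linen]]]] pot].

[[mountain [garden [village [orchard linen]]]] pot]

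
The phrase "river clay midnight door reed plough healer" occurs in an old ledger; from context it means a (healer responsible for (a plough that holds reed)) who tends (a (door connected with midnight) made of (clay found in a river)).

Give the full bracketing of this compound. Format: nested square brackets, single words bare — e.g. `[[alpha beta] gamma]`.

[[[river clay] [midnight door]] [[reed plough] healer]]

At the top level: head "healer" (specifically "reed plough healer"); modifier "river clay midnight door".
Inside "river clay midnight door": head "door" (specifically "midnight door"), modifier "river clay".
Inside "river clay": head "clay", modifier "river".
Inside "midnight door": head "door", modifier "midnight".
Inside "reed plough healer": head "healer", modifier "reed plough".
Inside "reed plough": head "plough", modifier "reed".
Putting it together: [[[river clay] [midnight door]] [[reed plough] healer]].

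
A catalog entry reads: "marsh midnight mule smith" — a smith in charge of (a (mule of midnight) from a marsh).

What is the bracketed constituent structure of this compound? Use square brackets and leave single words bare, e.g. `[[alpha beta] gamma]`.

[[marsh [midnight mule]] smith]

Whole compound: head "smith", modifier "marsh midnight mule".
Inside "marsh midnight mule": head "mule" (specifically "midnight mule"), modifier "marsh".
Inside "midnight mule": head "mule", modifier "midnight".
Putting it together: [[marsh [midnight mule]] smith].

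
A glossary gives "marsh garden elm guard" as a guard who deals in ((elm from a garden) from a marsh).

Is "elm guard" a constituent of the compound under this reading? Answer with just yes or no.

no

The top-level split is [marsh garden elm] [guard]; the full structure is [[marsh [garden elm]] guard].
"elm guard" straddles a constituent boundary, so it is not a single unit.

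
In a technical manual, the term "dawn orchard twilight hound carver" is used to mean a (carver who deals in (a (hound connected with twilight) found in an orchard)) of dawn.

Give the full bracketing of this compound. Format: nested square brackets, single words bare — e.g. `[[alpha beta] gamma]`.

[dawn [[orchard [twilight hound]] carver]]

At the top level: head "carver" (specifically "orchard twilight hound carver"); modifier "dawn".
Inside "orchard twilight hound carver": head "carver", modifier "orchard twilight hound".
Inside "orchard twilight hound": head "hound" (specifically "twilight hound"), modifier "orchard".
Inside "twilight hound": head "hound", modifier "twilight".
So the structure is [dawn [[orchard [twilight hound]] carver]].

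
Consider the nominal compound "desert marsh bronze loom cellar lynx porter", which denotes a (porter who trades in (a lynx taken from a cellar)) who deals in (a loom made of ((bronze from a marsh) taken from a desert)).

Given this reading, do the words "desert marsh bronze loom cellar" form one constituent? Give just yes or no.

no

The top-level split is [desert marsh bronze loom] [cellar lynx porter]; the full structure is [[[desert [marsh bronze]] loom] [[cellar lynx] porter]].
"desert marsh bronze loom cellar" straddles a constituent boundary, so it is not a single unit.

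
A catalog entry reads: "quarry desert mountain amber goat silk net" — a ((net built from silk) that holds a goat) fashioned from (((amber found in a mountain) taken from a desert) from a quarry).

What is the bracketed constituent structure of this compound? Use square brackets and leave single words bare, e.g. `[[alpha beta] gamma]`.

Whole compound: head "net" (specifically "goat silk net"), modifier "quarry desert mountain amber".
Inside "quarry desert mountain amber": head "amber" (specifically "desert mountain amber"), modifier "quarry".
Inside "desert mountain amber": head "amber" (specifically "mountain amber"), modifier "desert".
Inside "mountain amber": head "amber", modifier "mountain".
Inside "goat silk net": head "net" (specifically "silk net"), modifier "goat".
Inside "silk net": head "net", modifier "silk".
Assembled: [[quarry [desert [mountain amber]]] [goat [silk net]]].

[[quarry [desert [mountain amber]]] [goat [silk net]]]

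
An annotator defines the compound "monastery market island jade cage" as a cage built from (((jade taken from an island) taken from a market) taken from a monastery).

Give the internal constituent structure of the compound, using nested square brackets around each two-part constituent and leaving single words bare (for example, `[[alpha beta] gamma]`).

Overall it is a kind of cage; the modifier is "monastery market island jade".
"monastery market island jade" → head "jade" (specifically "market island jade"), modifier "monastery".
"market island jade" → head "jade" (specifically "island jade"), modifier "market".
"island jade" → head "jade", modifier "island".
So the structure is [[monastery [market [island jade]]] cage].

[[monastery [market [island jade]]] cage]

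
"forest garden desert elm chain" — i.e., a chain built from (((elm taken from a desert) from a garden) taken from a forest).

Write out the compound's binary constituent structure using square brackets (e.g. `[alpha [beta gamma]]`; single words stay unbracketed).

Whole compound: head "chain", modifier "forest garden desert elm".
Inside "forest garden desert elm": head "elm" (specifically "garden desert elm"), modifier "forest".
Inside "garden desert elm": head "elm" (specifically "desert elm"), modifier "garden".
Inside "desert elm": head "elm", modifier "desert".
Assembled: [[forest [garden [desert elm]]] chain].

[[forest [garden [desert elm]]] chain]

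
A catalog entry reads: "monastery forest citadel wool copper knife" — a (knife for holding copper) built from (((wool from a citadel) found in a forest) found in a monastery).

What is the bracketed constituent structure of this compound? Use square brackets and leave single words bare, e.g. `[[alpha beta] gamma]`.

Overall it is a kind of knife (specifically "copper knife"); the modifier is "monastery forest citadel wool".
Within "monastery forest citadel wool", the head is "wool" (specifically "forest citadel wool") and the modifier is "monastery".
Within "forest citadel wool", the head is "wool" (specifically "citadel wool") and the modifier is "forest".
Within "citadel wool", the head is "wool" and the modifier is "citadel".
Within "copper knife", the head is "knife" and the modifier is "copper".
Assembled: [[monastery [forest [citadel wool]]] [copper knife]].

[[monastery [forest [citadel wool]]] [copper knife]]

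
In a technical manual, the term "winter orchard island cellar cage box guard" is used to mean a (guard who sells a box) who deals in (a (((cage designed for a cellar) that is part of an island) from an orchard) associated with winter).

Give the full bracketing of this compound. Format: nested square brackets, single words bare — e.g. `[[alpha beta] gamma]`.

[[winter [orchard [island [cellar cage]]]] [box guard]]

The outermost head in the paraphrase is "guard" (specifically "box guard"), modified by "winter orchard island cellar cage".
Within "winter orchard island cellar cage", the head is "cage" (specifically "orchard island cellar cage") and the modifier is "winter".
Within "orchard island cellar cage", the head is "cage" (specifically "island cellar cage") and the modifier is "orchard".
Within "island cellar cage", the head is "cage" (specifically "cellar cage") and the modifier is "island".
Within "cellar cage", the head is "cage" and the modifier is "cellar".
Within "box guard", the head is "guard" and the modifier is "box".
Assembled: [[winter [orchard [island [cellar cage]]]] [box guard]].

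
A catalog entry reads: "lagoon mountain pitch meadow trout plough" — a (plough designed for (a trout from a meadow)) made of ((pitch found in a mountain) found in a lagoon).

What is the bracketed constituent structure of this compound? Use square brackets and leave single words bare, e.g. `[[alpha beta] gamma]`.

The outermost head in the paraphrase is "plough" (specifically "meadow trout plough"), modified by "lagoon mountain pitch".
Within "lagoon mountain pitch", the head is "pitch" (specifically "mountain pitch") and the modifier is "lagoon".
Within "mountain pitch", the head is "pitch" and the modifier is "mountain".
Within "meadow trout plough", the head is "plough" and the modifier is "meadow trout".
Within "meadow trout", the head is "trout" and the modifier is "meadow".
Putting it together: [[lagoon [mountain pitch]] [[meadow trout] plough]].

[[lagoon [mountain pitch]] [[meadow trout] plough]]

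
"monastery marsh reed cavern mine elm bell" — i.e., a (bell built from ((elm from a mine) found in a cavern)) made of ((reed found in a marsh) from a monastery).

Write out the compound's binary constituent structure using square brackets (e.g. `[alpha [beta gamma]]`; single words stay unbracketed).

The outermost head in the paraphrase is "bell" (specifically "cavern mine elm bell"), modified by "monastery marsh reed".
Within "monastery marsh reed", the head is "reed" (specifically "marsh reed") and the modifier is "monastery".
Within "marsh reed", the head is "reed" and the modifier is "marsh".
Within "cavern mine elm bell", the head is "bell" and the modifier is "cavern mine elm".
Within "cavern mine elm", the head is "elm" (specifically "mine elm") and the modifier is "cavern".
Within "mine elm", the head is "elm" and the modifier is "mine".
Putting it together: [[monastery [marsh reed]] [[cavern [mine elm]] bell]].

[[monastery [marsh reed]] [[cavern [mine elm]] bell]]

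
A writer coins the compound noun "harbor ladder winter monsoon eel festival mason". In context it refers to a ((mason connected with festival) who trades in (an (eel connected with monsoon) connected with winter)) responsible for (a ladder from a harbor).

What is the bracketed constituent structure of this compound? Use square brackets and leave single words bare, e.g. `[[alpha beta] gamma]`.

The outermost head in the paraphrase is "mason" (specifically "winter monsoon eel festival mason"), modified by "harbor ladder".
"harbor ladder" → head "ladder", modifier "harbor".
"winter monsoon eel festival mason" → head "mason" (specifically "festival mason"), modifier "winter monsoon eel".
"winter monsoon eel" → head "eel" (specifically "monsoon eel"), modifier "winter".
"monsoon eel" → head "eel", modifier "monsoon".
"festival mason" → head "mason", modifier "festival".
So the structure is [[harbor ladder] [[winter [monsoon eel]] [festival mason]]].

[[harbor ladder] [[winter [monsoon eel]] [festival mason]]]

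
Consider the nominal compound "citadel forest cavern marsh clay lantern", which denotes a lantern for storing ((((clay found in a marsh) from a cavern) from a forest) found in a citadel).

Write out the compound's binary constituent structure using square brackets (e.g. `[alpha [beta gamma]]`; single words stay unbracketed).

The outermost head in the paraphrase is "lantern", modified by "citadel forest cavern marsh clay".
"citadel forest cavern marsh clay" → head "clay" (specifically "forest cavern marsh clay"), modifier "citadel".
"forest cavern marsh clay" → head "clay" (specifically "cavern marsh clay"), modifier "forest".
"cavern marsh clay" → head "clay" (specifically "marsh clay"), modifier "cavern".
"marsh clay" → head "clay", modifier "marsh".
Putting it together: [[citadel [forest [cavern [marsh clay]]]] lantern].

[[citadel [forest [cavern [marsh clay]]]] lantern]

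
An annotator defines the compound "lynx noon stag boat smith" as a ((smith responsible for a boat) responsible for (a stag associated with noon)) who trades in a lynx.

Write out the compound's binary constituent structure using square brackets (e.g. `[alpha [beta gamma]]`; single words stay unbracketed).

At the top level: head "smith" (specifically "noon stag boat smith"); modifier "lynx".
"noon stag boat smith" → head "smith" (specifically "boat smith"), modifier "noon stag".
"noon stag" → head "stag", modifier "noon".
"boat smith" → head "smith", modifier "boat".
So the structure is [lynx [[noon stag] [boat smith]]].

[lynx [[noon stag] [boat smith]]]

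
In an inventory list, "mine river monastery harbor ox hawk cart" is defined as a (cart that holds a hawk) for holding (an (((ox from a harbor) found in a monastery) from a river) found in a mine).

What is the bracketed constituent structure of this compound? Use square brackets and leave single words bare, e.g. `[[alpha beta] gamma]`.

The outermost head in the paraphrase is "cart" (specifically "hawk cart"), modified by "mine river monastery harbor ox".
"mine river monastery harbor ox" → head "ox" (specifically "river monastery harbor ox"), modifier "mine".
"river monastery harbor ox" → head "ox" (specifically "monastery harbor ox"), modifier "river".
"monastery harbor ox" → head "ox" (specifically "harbor ox"), modifier "monastery".
"harbor ox" → head "ox", modifier "harbor".
"hawk cart" → head "cart", modifier "hawk".
Assembled: [[mine [river [monastery [harbor ox]]]] [hawk cart]].

[[mine [river [monastery [harbor ox]]]] [hawk cart]]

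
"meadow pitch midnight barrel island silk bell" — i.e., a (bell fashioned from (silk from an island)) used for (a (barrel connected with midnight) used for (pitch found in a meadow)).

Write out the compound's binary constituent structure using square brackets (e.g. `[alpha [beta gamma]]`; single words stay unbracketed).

Whole compound: head "bell" (specifically "island silk bell"), modifier "meadow pitch midnight barrel".
Within "meadow pitch midnight barrel", the head is "barrel" (specifically "midnight barrel") and the modifier is "meadow pitch".
Within "meadow pitch", the head is "pitch" and the modifier is "meadow".
Within "midnight barrel", the head is "barrel" and the modifier is "midnight".
Within "island silk bell", the head is "bell" and the modifier is "island silk".
Within "island silk", the head is "silk" and the modifier is "island".
So the structure is [[[meadow pitch] [midnight barrel]] [[island silk] bell]].

[[[meadow pitch] [midnight barrel]] [[island silk] bell]]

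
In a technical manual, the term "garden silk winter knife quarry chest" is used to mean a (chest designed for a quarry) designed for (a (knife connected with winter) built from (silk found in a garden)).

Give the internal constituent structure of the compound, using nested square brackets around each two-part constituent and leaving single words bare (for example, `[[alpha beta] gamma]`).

At the top level: head "chest" (specifically "quarry chest"); modifier "garden silk winter knife".
Within "garden silk winter knife", the head is "knife" (specifically "winter knife") and the modifier is "garden silk".
Within "garden silk", the head is "silk" and the modifier is "garden".
Within "winter knife", the head is "knife" and the modifier is "winter".
Within "quarry chest", the head is "chest" and the modifier is "quarry".
Putting it together: [[[garden silk] [winter knife]] [quarry chest]].

[[[garden silk] [winter knife]] [quarry chest]]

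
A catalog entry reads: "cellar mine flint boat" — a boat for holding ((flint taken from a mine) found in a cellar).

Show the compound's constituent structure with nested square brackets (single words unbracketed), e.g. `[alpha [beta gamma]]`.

[[cellar [mine flint]] boat]

The outermost head in the paraphrase is "boat", modified by "cellar mine flint".
Within "cellar mine flint", the head is "flint" (specifically "mine flint") and the modifier is "cellar".
Within "mine flint", the head is "flint" and the modifier is "mine".
Putting it together: [[cellar [mine flint]] boat].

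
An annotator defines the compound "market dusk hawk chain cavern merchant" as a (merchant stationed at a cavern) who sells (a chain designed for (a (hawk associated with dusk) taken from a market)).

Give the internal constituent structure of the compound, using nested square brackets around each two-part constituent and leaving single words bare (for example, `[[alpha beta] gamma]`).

Whole compound: head "merchant" (specifically "cavern merchant"), modifier "market dusk hawk chain".
Within "market dusk hawk chain", the head is "chain" and the modifier is "market dusk hawk".
Within "market dusk hawk", the head is "hawk" (specifically "dusk hawk") and the modifier is "market".
Within "dusk hawk", the head is "hawk" and the modifier is "dusk".
Within "cavern merchant", the head is "merchant" and the modifier is "cavern".
Assembled: [[[market [dusk hawk]] chain] [cavern merchant]].

[[[market [dusk hawk]] chain] [cavern merchant]]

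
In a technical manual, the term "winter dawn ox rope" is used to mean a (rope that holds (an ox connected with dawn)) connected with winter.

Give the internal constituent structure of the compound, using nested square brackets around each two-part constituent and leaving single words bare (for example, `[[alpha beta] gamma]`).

[winter [[dawn ox] rope]]

At the top level: head "rope" (specifically "dawn ox rope"); modifier "winter".
Within "dawn ox rope", the head is "rope" and the modifier is "dawn ox".
Within "dawn ox", the head is "ox" and the modifier is "dawn".
So the structure is [winter [[dawn ox] rope]].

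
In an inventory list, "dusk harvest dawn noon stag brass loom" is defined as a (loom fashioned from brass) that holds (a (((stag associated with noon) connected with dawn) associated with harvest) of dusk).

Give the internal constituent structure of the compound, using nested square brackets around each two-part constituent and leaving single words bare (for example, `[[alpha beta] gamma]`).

Whole compound: head "loom" (specifically "brass loom"), modifier "dusk harvest dawn noon stag".
Within "dusk harvest dawn noon stag", the head is "stag" (specifically "harvest dawn noon stag") and the modifier is "dusk".
Within "harvest dawn noon stag", the head is "stag" (specifically "dawn noon stag") and the modifier is "harvest".
Within "dawn noon stag", the head is "stag" (specifically "noon stag") and the modifier is "dawn".
Within "noon stag", the head is "stag" and the modifier is "noon".
Within "brass loom", the head is "loom" and the modifier is "brass".
Putting it together: [[dusk [harvest [dawn [noon stag]]]] [brass loom]].

[[dusk [harvest [dawn [noon stag]]]] [brass loom]]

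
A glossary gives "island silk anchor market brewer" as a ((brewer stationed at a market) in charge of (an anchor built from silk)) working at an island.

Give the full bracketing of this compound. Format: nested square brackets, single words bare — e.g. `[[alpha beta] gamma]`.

[island [[silk anchor] [market brewer]]]

Overall it is a kind of brewer (specifically "silk anchor market brewer"); the modifier is "island".
Within "silk anchor market brewer", the head is "brewer" (specifically "market brewer") and the modifier is "silk anchor".
Within "silk anchor", the head is "anchor" and the modifier is "silk".
Within "market brewer", the head is "brewer" and the modifier is "market".
Assembled: [island [[silk anchor] [market brewer]]].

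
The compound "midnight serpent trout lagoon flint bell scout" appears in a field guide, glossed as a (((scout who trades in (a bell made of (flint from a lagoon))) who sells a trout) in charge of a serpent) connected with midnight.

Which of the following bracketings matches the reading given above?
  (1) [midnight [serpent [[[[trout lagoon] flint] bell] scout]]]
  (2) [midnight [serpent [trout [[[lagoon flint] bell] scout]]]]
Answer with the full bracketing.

[midnight [serpent [trout [[[lagoon flint] bell] scout]]]]

The paraphrase's head is the "scout" part ("serpent trout lagoon flint bell scout"); its modifier is "midnight".
That top-level split, carried through the inner groups, gives [midnight [serpent [trout [[[lagoon flint] bell] scout]]]].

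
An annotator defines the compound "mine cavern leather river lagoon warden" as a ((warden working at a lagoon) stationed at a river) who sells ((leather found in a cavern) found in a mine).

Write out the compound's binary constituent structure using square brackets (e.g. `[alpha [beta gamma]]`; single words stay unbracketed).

[[mine [cavern leather]] [river [lagoon warden]]]

The outermost head in the paraphrase is "warden" (specifically "river lagoon warden"), modified by "mine cavern leather".
Within "mine cavern leather", the head is "leather" (specifically "cavern leather") and the modifier is "mine".
Within "cavern leather", the head is "leather" and the modifier is "cavern".
Within "river lagoon warden", the head is "warden" (specifically "lagoon warden") and the modifier is "river".
Within "lagoon warden", the head is "warden" and the modifier is "lagoon".
Putting it together: [[mine [cavern leather]] [river [lagoon warden]]].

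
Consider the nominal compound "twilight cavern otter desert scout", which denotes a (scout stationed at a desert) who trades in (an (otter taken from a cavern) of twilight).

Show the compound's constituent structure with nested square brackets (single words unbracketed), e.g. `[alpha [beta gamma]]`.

[[twilight [cavern otter]] [desert scout]]

Overall it is a kind of scout (specifically "desert scout"); the modifier is "twilight cavern otter".
"twilight cavern otter" → head "otter" (specifically "cavern otter"), modifier "twilight".
"cavern otter" → head "otter", modifier "cavern".
"desert scout" → head "scout", modifier "desert".
Assembled: [[twilight [cavern otter]] [desert scout]].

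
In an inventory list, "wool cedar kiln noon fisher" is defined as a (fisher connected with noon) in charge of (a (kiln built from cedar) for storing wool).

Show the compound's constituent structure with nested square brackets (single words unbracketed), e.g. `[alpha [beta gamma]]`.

[[wool [cedar kiln]] [noon fisher]]

At the top level: head "fisher" (specifically "noon fisher"); modifier "wool cedar kiln".
Inside "wool cedar kiln": head "kiln" (specifically "cedar kiln"), modifier "wool".
Inside "cedar kiln": head "kiln", modifier "cedar".
Inside "noon fisher": head "fisher", modifier "noon".
So the structure is [[wool [cedar kiln]] [noon fisher]].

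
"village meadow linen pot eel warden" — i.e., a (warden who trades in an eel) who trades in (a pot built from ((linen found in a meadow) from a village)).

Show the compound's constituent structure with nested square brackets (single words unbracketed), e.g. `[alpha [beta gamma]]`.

The outermost head in the paraphrase is "warden" (specifically "eel warden"), modified by "village meadow linen pot".
Within "village meadow linen pot", the head is "pot" and the modifier is "village meadow linen".
Within "village meadow linen", the head is "linen" (specifically "meadow linen") and the modifier is "village".
Within "meadow linen", the head is "linen" and the modifier is "meadow".
Within "eel warden", the head is "warden" and the modifier is "eel".
Assembled: [[[village [meadow linen]] pot] [eel warden]].

[[[village [meadow linen]] pot] [eel warden]]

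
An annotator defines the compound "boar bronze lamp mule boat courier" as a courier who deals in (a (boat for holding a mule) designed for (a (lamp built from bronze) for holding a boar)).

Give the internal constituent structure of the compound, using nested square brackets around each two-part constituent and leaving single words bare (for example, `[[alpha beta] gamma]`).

Overall it is a kind of courier; the modifier is "boar bronze lamp mule boat".
Inside "boar bronze lamp mule boat": head "boat" (specifically "mule boat"), modifier "boar bronze lamp".
Inside "boar bronze lamp": head "lamp" (specifically "bronze lamp"), modifier "boar".
Inside "bronze lamp": head "lamp", modifier "bronze".
Inside "mule boat": head "boat", modifier "mule".
Putting it together: [[[boar [bronze lamp]] [mule boat]] courier].

[[[boar [bronze lamp]] [mule boat]] courier]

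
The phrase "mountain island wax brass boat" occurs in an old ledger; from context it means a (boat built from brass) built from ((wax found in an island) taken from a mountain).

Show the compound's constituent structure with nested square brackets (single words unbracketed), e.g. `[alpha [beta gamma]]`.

Overall it is a kind of boat (specifically "brass boat"); the modifier is "mountain island wax".
Within "mountain island wax", the head is "wax" (specifically "island wax") and the modifier is "mountain".
Within "island wax", the head is "wax" and the modifier is "island".
Within "brass boat", the head is "boat" and the modifier is "brass".
Putting it together: [[mountain [island wax]] [brass boat]].

[[mountain [island wax]] [brass boat]]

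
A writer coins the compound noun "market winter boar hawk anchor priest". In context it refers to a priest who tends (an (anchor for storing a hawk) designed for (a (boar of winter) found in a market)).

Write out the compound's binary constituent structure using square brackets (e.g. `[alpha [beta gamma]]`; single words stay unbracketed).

[[[market [winter boar]] [hawk anchor]] priest]

At the top level: head "priest"; modifier "market winter boar hawk anchor".
Inside "market winter boar hawk anchor": head "anchor" (specifically "hawk anchor"), modifier "market winter boar".
Inside "market winter boar": head "boar" (specifically "winter boar"), modifier "market".
Inside "winter boar": head "boar", modifier "winter".
Inside "hawk anchor": head "anchor", modifier "hawk".
Putting it together: [[[market [winter boar]] [hawk anchor]] priest].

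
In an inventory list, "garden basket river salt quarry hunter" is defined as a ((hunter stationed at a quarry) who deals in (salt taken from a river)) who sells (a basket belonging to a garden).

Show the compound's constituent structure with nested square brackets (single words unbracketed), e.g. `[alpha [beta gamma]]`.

The outermost head in the paraphrase is "hunter" (specifically "river salt quarry hunter"), modified by "garden basket".
Within "garden basket", the head is "basket" and the modifier is "garden".
Within "river salt quarry hunter", the head is "hunter" (specifically "quarry hunter") and the modifier is "river salt".
Within "river salt", the head is "salt" and the modifier is "river".
Within "quarry hunter", the head is "hunter" and the modifier is "quarry".
So the structure is [[garden basket] [[river salt] [quarry hunter]]].

[[garden basket] [[river salt] [quarry hunter]]]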